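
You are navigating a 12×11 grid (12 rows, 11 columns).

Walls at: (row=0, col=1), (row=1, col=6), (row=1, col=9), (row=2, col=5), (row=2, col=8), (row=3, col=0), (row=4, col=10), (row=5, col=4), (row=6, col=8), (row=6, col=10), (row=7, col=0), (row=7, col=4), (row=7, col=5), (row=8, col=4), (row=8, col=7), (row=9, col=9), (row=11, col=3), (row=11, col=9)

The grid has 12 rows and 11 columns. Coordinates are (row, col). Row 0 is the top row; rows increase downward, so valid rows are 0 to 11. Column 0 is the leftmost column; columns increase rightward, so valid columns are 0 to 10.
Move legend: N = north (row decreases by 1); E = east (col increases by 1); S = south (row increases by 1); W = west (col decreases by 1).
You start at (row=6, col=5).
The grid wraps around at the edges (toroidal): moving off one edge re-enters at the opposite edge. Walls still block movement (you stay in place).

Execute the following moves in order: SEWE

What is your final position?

Start: (row=6, col=5)
  S (south): blocked, stay at (row=6, col=5)
  E (east): (row=6, col=5) -> (row=6, col=6)
  W (west): (row=6, col=6) -> (row=6, col=5)
  E (east): (row=6, col=5) -> (row=6, col=6)
Final: (row=6, col=6)

Answer: Final position: (row=6, col=6)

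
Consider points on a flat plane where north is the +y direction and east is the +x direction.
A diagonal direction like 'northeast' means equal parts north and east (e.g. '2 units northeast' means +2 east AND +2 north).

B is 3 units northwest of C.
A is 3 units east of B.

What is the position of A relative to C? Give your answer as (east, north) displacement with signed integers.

Answer: A is at (east=0, north=3) relative to C.

Derivation:
Place C at the origin (east=0, north=0).
  B is 3 units northwest of C: delta (east=-3, north=+3); B at (east=-3, north=3).
  A is 3 units east of B: delta (east=+3, north=+0); A at (east=0, north=3).
Therefore A relative to C: (east=0, north=3).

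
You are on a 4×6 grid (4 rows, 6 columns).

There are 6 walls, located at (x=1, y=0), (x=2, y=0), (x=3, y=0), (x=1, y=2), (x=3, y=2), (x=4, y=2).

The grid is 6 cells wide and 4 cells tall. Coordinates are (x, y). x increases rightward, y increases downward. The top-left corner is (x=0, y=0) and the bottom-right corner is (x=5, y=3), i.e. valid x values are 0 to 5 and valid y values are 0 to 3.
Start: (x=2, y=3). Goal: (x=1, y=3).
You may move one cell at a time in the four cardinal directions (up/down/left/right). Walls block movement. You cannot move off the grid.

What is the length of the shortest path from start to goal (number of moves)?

Answer: Shortest path length: 1

Derivation:
BFS from (x=2, y=3) until reaching (x=1, y=3):
  Distance 0: (x=2, y=3)
  Distance 1: (x=2, y=2), (x=1, y=3), (x=3, y=3)  <- goal reached here
One shortest path (1 moves): (x=2, y=3) -> (x=1, y=3)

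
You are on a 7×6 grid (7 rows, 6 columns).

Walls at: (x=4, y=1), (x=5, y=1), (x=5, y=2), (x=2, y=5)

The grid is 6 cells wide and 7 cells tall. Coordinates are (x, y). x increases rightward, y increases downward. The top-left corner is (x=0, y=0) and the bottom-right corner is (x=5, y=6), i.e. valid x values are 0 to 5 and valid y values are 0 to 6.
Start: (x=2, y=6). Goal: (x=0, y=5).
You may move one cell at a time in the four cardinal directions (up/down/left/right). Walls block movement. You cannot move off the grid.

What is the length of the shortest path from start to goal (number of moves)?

Answer: Shortest path length: 3

Derivation:
BFS from (x=2, y=6) until reaching (x=0, y=5):
  Distance 0: (x=2, y=6)
  Distance 1: (x=1, y=6), (x=3, y=6)
  Distance 2: (x=1, y=5), (x=3, y=5), (x=0, y=6), (x=4, y=6)
  Distance 3: (x=1, y=4), (x=3, y=4), (x=0, y=5), (x=4, y=5), (x=5, y=6)  <- goal reached here
One shortest path (3 moves): (x=2, y=6) -> (x=1, y=6) -> (x=0, y=6) -> (x=0, y=5)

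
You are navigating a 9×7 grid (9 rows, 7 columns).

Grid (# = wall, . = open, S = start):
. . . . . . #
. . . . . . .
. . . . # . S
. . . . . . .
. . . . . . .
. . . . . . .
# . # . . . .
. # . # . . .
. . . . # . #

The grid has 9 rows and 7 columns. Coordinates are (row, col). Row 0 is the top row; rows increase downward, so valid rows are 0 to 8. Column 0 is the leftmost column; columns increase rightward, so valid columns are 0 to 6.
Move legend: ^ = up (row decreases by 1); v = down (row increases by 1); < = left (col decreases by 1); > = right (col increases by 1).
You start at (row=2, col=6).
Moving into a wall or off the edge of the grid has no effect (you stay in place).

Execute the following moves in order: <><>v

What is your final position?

Start: (row=2, col=6)
  < (left): (row=2, col=6) -> (row=2, col=5)
  > (right): (row=2, col=5) -> (row=2, col=6)
  < (left): (row=2, col=6) -> (row=2, col=5)
  > (right): (row=2, col=5) -> (row=2, col=6)
  v (down): (row=2, col=6) -> (row=3, col=6)
Final: (row=3, col=6)

Answer: Final position: (row=3, col=6)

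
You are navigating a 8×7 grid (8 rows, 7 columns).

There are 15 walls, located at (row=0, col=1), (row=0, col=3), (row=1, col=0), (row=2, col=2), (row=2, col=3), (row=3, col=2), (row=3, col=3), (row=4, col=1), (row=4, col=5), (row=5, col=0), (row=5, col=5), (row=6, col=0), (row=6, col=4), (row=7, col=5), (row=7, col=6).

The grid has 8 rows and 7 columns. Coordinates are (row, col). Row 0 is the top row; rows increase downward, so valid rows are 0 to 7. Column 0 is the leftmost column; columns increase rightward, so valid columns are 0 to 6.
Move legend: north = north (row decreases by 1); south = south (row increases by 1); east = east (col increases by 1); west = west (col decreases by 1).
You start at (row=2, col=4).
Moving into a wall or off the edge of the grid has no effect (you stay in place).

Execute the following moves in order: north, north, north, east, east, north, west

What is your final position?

Start: (row=2, col=4)
  north (north): (row=2, col=4) -> (row=1, col=4)
  north (north): (row=1, col=4) -> (row=0, col=4)
  north (north): blocked, stay at (row=0, col=4)
  east (east): (row=0, col=4) -> (row=0, col=5)
  east (east): (row=0, col=5) -> (row=0, col=6)
  north (north): blocked, stay at (row=0, col=6)
  west (west): (row=0, col=6) -> (row=0, col=5)
Final: (row=0, col=5)

Answer: Final position: (row=0, col=5)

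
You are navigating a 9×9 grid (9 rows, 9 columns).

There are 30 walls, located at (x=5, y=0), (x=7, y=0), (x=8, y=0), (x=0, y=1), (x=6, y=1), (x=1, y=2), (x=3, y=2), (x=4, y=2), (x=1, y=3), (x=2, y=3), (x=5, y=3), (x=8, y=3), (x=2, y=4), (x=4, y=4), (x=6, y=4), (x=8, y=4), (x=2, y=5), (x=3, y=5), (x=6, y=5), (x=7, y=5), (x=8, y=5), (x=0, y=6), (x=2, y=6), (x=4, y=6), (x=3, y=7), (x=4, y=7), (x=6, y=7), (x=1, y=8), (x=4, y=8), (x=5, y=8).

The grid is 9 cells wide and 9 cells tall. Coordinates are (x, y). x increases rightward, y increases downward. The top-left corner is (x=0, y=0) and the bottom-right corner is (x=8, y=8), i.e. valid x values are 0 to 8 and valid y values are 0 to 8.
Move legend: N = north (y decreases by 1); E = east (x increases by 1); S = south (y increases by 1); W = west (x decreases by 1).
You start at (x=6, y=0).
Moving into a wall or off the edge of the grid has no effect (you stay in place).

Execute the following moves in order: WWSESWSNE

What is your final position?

Start: (x=6, y=0)
  W (west): blocked, stay at (x=6, y=0)
  W (west): blocked, stay at (x=6, y=0)
  S (south): blocked, stay at (x=6, y=0)
  E (east): blocked, stay at (x=6, y=0)
  S (south): blocked, stay at (x=6, y=0)
  W (west): blocked, stay at (x=6, y=0)
  S (south): blocked, stay at (x=6, y=0)
  N (north): blocked, stay at (x=6, y=0)
  E (east): blocked, stay at (x=6, y=0)
Final: (x=6, y=0)

Answer: Final position: (x=6, y=0)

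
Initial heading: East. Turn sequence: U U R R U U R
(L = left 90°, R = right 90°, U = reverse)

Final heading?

Start: East
  U (U-turn (180°)) -> West
  U (U-turn (180°)) -> East
  R (right (90° clockwise)) -> South
  R (right (90° clockwise)) -> West
  U (U-turn (180°)) -> East
  U (U-turn (180°)) -> West
  R (right (90° clockwise)) -> North
Final: North

Answer: Final heading: North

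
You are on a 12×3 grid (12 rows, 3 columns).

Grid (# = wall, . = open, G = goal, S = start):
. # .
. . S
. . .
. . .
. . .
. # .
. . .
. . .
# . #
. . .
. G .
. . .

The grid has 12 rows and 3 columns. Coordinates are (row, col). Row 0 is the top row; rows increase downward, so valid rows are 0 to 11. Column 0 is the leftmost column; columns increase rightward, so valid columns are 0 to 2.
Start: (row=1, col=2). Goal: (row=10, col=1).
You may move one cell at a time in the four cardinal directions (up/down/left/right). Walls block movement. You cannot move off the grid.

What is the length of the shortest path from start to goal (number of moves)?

Answer: Shortest path length: 10

Derivation:
BFS from (row=1, col=2) until reaching (row=10, col=1):
  Distance 0: (row=1, col=2)
  Distance 1: (row=0, col=2), (row=1, col=1), (row=2, col=2)
  Distance 2: (row=1, col=0), (row=2, col=1), (row=3, col=2)
  Distance 3: (row=0, col=0), (row=2, col=0), (row=3, col=1), (row=4, col=2)
  Distance 4: (row=3, col=0), (row=4, col=1), (row=5, col=2)
  Distance 5: (row=4, col=0), (row=6, col=2)
  Distance 6: (row=5, col=0), (row=6, col=1), (row=7, col=2)
  Distance 7: (row=6, col=0), (row=7, col=1)
  Distance 8: (row=7, col=0), (row=8, col=1)
  Distance 9: (row=9, col=1)
  Distance 10: (row=9, col=0), (row=9, col=2), (row=10, col=1)  <- goal reached here
One shortest path (10 moves): (row=1, col=2) -> (row=2, col=2) -> (row=3, col=2) -> (row=4, col=2) -> (row=5, col=2) -> (row=6, col=2) -> (row=6, col=1) -> (row=7, col=1) -> (row=8, col=1) -> (row=9, col=1) -> (row=10, col=1)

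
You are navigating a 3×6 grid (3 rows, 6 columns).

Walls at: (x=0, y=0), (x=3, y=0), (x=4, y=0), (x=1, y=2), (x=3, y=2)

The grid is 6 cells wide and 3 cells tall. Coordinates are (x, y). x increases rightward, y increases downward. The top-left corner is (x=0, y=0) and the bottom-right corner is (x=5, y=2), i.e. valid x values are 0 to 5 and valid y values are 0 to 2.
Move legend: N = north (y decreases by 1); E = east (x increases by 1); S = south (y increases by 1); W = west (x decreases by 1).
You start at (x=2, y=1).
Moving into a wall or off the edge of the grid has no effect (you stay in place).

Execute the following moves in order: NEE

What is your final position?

Start: (x=2, y=1)
  N (north): (x=2, y=1) -> (x=2, y=0)
  E (east): blocked, stay at (x=2, y=0)
  E (east): blocked, stay at (x=2, y=0)
Final: (x=2, y=0)

Answer: Final position: (x=2, y=0)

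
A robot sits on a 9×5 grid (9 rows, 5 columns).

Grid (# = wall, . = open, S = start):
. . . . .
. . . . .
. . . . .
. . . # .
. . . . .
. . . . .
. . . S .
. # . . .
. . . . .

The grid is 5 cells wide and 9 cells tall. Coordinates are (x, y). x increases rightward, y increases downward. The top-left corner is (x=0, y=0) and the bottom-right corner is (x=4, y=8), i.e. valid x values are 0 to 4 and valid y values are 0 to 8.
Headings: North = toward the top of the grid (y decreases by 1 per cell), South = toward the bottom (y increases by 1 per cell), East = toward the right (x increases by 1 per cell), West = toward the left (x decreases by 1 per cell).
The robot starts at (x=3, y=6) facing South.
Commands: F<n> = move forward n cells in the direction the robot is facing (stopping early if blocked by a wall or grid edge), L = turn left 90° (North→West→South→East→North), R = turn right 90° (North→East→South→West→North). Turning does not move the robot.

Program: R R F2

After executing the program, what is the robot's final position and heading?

Start: (x=3, y=6), facing South
  R: turn right, now facing West
  R: turn right, now facing North
  F2: move forward 2, now at (x=3, y=4)
Final: (x=3, y=4), facing North

Answer: Final position: (x=3, y=4), facing North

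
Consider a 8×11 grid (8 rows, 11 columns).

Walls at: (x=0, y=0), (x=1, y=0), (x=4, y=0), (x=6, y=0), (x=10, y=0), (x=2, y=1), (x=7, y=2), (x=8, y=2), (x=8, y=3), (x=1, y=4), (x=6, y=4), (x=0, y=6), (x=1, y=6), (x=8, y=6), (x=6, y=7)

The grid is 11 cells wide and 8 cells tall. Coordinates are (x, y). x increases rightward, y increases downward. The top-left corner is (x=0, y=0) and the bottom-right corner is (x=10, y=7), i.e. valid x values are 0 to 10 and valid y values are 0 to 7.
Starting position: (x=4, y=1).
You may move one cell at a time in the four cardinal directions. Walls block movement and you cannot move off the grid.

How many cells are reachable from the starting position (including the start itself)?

BFS flood-fill from (x=4, y=1):
  Distance 0: (x=4, y=1)
  Distance 1: (x=3, y=1), (x=5, y=1), (x=4, y=2)
  Distance 2: (x=3, y=0), (x=5, y=0), (x=6, y=1), (x=3, y=2), (x=5, y=2), (x=4, y=3)
  Distance 3: (x=2, y=0), (x=7, y=1), (x=2, y=2), (x=6, y=2), (x=3, y=3), (x=5, y=3), (x=4, y=4)
  Distance 4: (x=7, y=0), (x=8, y=1), (x=1, y=2), (x=2, y=3), (x=6, y=3), (x=3, y=4), (x=5, y=4), (x=4, y=5)
  Distance 5: (x=8, y=0), (x=1, y=1), (x=9, y=1), (x=0, y=2), (x=1, y=3), (x=7, y=3), (x=2, y=4), (x=3, y=5), (x=5, y=5), (x=4, y=6)
  Distance 6: (x=9, y=0), (x=0, y=1), (x=10, y=1), (x=9, y=2), (x=0, y=3), (x=7, y=4), (x=2, y=5), (x=6, y=5), (x=3, y=6), (x=5, y=6), (x=4, y=7)
  Distance 7: (x=10, y=2), (x=9, y=3), (x=0, y=4), (x=8, y=4), (x=1, y=5), (x=7, y=5), (x=2, y=6), (x=6, y=6), (x=3, y=7), (x=5, y=7)
  Distance 8: (x=10, y=3), (x=9, y=4), (x=0, y=5), (x=8, y=5), (x=7, y=6), (x=2, y=7)
  Distance 9: (x=10, y=4), (x=9, y=5), (x=1, y=7), (x=7, y=7)
  Distance 10: (x=10, y=5), (x=9, y=6), (x=0, y=7), (x=8, y=7)
  Distance 11: (x=10, y=6), (x=9, y=7)
  Distance 12: (x=10, y=7)
Total reachable: 73 (grid has 73 open cells total)

Answer: Reachable cells: 73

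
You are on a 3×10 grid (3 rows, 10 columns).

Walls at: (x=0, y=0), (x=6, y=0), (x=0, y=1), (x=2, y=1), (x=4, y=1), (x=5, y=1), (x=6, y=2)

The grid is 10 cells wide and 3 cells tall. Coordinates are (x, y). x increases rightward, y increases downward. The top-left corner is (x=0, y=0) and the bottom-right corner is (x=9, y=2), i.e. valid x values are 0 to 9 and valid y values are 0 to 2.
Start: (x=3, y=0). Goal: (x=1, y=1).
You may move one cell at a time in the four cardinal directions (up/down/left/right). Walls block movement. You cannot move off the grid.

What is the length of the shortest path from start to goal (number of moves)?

BFS from (x=3, y=0) until reaching (x=1, y=1):
  Distance 0: (x=3, y=0)
  Distance 1: (x=2, y=0), (x=4, y=0), (x=3, y=1)
  Distance 2: (x=1, y=0), (x=5, y=0), (x=3, y=2)
  Distance 3: (x=1, y=1), (x=2, y=2), (x=4, y=2)  <- goal reached here
One shortest path (3 moves): (x=3, y=0) -> (x=2, y=0) -> (x=1, y=0) -> (x=1, y=1)

Answer: Shortest path length: 3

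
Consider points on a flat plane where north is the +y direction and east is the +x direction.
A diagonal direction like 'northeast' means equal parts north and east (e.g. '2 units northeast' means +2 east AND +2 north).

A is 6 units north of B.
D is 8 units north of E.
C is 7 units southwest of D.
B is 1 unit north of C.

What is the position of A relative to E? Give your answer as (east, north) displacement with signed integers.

Answer: A is at (east=-7, north=8) relative to E.

Derivation:
Place E at the origin (east=0, north=0).
  D is 8 units north of E: delta (east=+0, north=+8); D at (east=0, north=8).
  C is 7 units southwest of D: delta (east=-7, north=-7); C at (east=-7, north=1).
  B is 1 unit north of C: delta (east=+0, north=+1); B at (east=-7, north=2).
  A is 6 units north of B: delta (east=+0, north=+6); A at (east=-7, north=8).
Therefore A relative to E: (east=-7, north=8).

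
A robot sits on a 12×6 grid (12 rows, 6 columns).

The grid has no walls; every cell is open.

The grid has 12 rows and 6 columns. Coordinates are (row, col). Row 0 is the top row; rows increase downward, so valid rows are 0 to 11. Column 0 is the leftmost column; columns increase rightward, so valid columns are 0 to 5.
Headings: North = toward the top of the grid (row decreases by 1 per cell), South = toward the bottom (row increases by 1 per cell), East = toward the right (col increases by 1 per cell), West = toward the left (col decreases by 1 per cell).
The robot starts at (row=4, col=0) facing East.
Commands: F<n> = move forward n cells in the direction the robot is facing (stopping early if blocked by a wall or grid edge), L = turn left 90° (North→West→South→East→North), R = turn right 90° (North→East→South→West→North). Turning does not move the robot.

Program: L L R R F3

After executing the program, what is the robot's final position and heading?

Answer: Final position: (row=4, col=3), facing East

Derivation:
Start: (row=4, col=0), facing East
  L: turn left, now facing North
  L: turn left, now facing West
  R: turn right, now facing North
  R: turn right, now facing East
  F3: move forward 3, now at (row=4, col=3)
Final: (row=4, col=3), facing East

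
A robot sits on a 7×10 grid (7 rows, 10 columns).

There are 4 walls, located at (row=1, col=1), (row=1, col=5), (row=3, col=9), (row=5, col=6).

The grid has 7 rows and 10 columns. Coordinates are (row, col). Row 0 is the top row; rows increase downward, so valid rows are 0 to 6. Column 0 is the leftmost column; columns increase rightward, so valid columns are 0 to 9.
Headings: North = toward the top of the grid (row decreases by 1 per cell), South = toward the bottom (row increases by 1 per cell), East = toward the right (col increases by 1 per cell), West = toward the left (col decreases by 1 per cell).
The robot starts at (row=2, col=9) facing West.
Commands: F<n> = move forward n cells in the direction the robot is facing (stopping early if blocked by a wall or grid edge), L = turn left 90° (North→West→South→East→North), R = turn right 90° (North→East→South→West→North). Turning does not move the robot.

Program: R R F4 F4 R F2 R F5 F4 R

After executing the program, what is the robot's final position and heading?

Start: (row=2, col=9), facing West
  R: turn right, now facing North
  R: turn right, now facing East
  F4: move forward 0/4 (blocked), now at (row=2, col=9)
  F4: move forward 0/4 (blocked), now at (row=2, col=9)
  R: turn right, now facing South
  F2: move forward 0/2 (blocked), now at (row=2, col=9)
  R: turn right, now facing West
  F5: move forward 5, now at (row=2, col=4)
  F4: move forward 4, now at (row=2, col=0)
  R: turn right, now facing North
Final: (row=2, col=0), facing North

Answer: Final position: (row=2, col=0), facing North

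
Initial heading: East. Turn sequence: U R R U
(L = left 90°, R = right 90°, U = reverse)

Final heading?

Answer: Final heading: West

Derivation:
Start: East
  U (U-turn (180°)) -> West
  R (right (90° clockwise)) -> North
  R (right (90° clockwise)) -> East
  U (U-turn (180°)) -> West
Final: West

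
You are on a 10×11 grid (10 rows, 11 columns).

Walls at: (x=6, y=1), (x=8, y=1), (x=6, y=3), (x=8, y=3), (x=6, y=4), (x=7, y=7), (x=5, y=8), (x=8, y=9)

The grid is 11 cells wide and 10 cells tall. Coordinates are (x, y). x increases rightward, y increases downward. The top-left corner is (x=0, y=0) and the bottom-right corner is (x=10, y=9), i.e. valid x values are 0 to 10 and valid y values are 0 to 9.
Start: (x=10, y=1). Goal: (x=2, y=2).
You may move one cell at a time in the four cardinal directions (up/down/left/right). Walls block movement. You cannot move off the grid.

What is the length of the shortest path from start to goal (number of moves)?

BFS from (x=10, y=1) until reaching (x=2, y=2):
  Distance 0: (x=10, y=1)
  Distance 1: (x=10, y=0), (x=9, y=1), (x=10, y=2)
  Distance 2: (x=9, y=0), (x=9, y=2), (x=10, y=3)
  Distance 3: (x=8, y=0), (x=8, y=2), (x=9, y=3), (x=10, y=4)
  Distance 4: (x=7, y=0), (x=7, y=2), (x=9, y=4), (x=10, y=5)
  Distance 5: (x=6, y=0), (x=7, y=1), (x=6, y=2), (x=7, y=3), (x=8, y=4), (x=9, y=5), (x=10, y=6)
  Distance 6: (x=5, y=0), (x=5, y=2), (x=7, y=4), (x=8, y=5), (x=9, y=6), (x=10, y=7)
  Distance 7: (x=4, y=0), (x=5, y=1), (x=4, y=2), (x=5, y=3), (x=7, y=5), (x=8, y=6), (x=9, y=7), (x=10, y=8)
  Distance 8: (x=3, y=0), (x=4, y=1), (x=3, y=2), (x=4, y=3), (x=5, y=4), (x=6, y=5), (x=7, y=6), (x=8, y=7), (x=9, y=8), (x=10, y=9)
  Distance 9: (x=2, y=0), (x=3, y=1), (x=2, y=2), (x=3, y=3), (x=4, y=4), (x=5, y=5), (x=6, y=6), (x=8, y=8), (x=9, y=9)  <- goal reached here
One shortest path (9 moves): (x=10, y=1) -> (x=9, y=1) -> (x=9, y=2) -> (x=8, y=2) -> (x=7, y=2) -> (x=6, y=2) -> (x=5, y=2) -> (x=4, y=2) -> (x=3, y=2) -> (x=2, y=2)

Answer: Shortest path length: 9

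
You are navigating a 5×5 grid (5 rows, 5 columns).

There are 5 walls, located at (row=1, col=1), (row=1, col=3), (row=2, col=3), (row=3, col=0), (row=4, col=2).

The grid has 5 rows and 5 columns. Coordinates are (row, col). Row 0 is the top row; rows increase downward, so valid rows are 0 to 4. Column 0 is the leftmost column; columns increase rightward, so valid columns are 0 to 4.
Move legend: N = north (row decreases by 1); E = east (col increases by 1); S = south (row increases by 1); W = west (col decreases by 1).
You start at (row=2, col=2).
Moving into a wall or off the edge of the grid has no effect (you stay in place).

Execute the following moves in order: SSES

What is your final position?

Answer: Final position: (row=4, col=3)

Derivation:
Start: (row=2, col=2)
  S (south): (row=2, col=2) -> (row=3, col=2)
  S (south): blocked, stay at (row=3, col=2)
  E (east): (row=3, col=2) -> (row=3, col=3)
  S (south): (row=3, col=3) -> (row=4, col=3)
Final: (row=4, col=3)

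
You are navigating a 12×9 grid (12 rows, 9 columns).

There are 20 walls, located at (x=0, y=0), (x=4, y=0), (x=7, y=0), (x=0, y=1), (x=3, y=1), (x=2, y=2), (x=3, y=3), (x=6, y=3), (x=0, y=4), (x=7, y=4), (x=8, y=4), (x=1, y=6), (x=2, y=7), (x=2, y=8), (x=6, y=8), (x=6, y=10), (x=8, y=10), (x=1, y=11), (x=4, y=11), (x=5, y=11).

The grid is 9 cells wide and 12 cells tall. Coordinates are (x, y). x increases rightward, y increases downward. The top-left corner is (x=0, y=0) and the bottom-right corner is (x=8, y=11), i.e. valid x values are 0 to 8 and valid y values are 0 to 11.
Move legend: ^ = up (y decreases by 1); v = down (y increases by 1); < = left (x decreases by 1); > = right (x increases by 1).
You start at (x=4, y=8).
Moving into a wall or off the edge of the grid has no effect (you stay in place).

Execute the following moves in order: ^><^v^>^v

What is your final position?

Start: (x=4, y=8)
  ^ (up): (x=4, y=8) -> (x=4, y=7)
  > (right): (x=4, y=7) -> (x=5, y=7)
  < (left): (x=5, y=7) -> (x=4, y=7)
  ^ (up): (x=4, y=7) -> (x=4, y=6)
  v (down): (x=4, y=6) -> (x=4, y=7)
  ^ (up): (x=4, y=7) -> (x=4, y=6)
  > (right): (x=4, y=6) -> (x=5, y=6)
  ^ (up): (x=5, y=6) -> (x=5, y=5)
  v (down): (x=5, y=5) -> (x=5, y=6)
Final: (x=5, y=6)

Answer: Final position: (x=5, y=6)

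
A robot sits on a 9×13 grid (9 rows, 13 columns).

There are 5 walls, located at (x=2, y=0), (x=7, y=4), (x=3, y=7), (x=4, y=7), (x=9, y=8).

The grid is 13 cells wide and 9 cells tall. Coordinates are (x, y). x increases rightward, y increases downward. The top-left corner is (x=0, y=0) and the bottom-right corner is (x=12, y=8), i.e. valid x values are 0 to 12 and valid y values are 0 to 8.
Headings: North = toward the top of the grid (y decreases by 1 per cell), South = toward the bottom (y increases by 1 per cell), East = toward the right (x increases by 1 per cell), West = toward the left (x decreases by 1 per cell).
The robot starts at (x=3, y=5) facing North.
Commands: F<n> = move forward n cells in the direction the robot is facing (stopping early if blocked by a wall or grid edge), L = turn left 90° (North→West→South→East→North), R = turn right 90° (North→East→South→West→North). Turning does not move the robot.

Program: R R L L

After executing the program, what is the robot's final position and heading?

Answer: Final position: (x=3, y=5), facing North

Derivation:
Start: (x=3, y=5), facing North
  R: turn right, now facing East
  R: turn right, now facing South
  L: turn left, now facing East
  L: turn left, now facing North
Final: (x=3, y=5), facing North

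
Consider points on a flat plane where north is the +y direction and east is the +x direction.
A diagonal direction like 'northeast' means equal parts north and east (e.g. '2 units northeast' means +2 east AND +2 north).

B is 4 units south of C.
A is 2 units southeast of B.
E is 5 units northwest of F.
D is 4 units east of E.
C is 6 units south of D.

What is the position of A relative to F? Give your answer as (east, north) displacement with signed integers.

Place F at the origin (east=0, north=0).
  E is 5 units northwest of F: delta (east=-5, north=+5); E at (east=-5, north=5).
  D is 4 units east of E: delta (east=+4, north=+0); D at (east=-1, north=5).
  C is 6 units south of D: delta (east=+0, north=-6); C at (east=-1, north=-1).
  B is 4 units south of C: delta (east=+0, north=-4); B at (east=-1, north=-5).
  A is 2 units southeast of B: delta (east=+2, north=-2); A at (east=1, north=-7).
Therefore A relative to F: (east=1, north=-7).

Answer: A is at (east=1, north=-7) relative to F.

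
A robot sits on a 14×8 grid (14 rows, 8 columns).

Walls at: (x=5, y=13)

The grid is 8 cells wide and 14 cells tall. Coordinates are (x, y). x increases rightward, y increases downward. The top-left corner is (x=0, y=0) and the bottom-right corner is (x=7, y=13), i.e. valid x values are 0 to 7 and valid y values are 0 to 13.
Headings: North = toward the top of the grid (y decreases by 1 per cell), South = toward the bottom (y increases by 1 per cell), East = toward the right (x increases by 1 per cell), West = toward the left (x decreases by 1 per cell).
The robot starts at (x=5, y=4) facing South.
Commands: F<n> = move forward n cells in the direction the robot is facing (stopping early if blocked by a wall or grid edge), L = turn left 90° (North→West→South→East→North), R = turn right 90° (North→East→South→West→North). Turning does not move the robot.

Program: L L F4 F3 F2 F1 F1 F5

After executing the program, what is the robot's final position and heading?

Answer: Final position: (x=5, y=0), facing North

Derivation:
Start: (x=5, y=4), facing South
  L: turn left, now facing East
  L: turn left, now facing North
  F4: move forward 4, now at (x=5, y=0)
  F3: move forward 0/3 (blocked), now at (x=5, y=0)
  F2: move forward 0/2 (blocked), now at (x=5, y=0)
  F1: move forward 0/1 (blocked), now at (x=5, y=0)
  F1: move forward 0/1 (blocked), now at (x=5, y=0)
  F5: move forward 0/5 (blocked), now at (x=5, y=0)
Final: (x=5, y=0), facing North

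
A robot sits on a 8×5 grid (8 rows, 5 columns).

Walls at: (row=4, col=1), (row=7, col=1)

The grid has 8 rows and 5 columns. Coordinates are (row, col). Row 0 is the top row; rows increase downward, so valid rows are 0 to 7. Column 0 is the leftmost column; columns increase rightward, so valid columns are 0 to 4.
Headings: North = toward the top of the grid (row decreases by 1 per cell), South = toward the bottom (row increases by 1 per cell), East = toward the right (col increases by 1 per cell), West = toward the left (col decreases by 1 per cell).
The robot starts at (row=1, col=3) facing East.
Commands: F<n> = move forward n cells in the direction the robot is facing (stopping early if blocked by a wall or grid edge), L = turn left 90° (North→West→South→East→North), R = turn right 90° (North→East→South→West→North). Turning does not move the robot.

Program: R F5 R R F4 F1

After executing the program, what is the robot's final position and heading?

Start: (row=1, col=3), facing East
  R: turn right, now facing South
  F5: move forward 5, now at (row=6, col=3)
  R: turn right, now facing West
  R: turn right, now facing North
  F4: move forward 4, now at (row=2, col=3)
  F1: move forward 1, now at (row=1, col=3)
Final: (row=1, col=3), facing North

Answer: Final position: (row=1, col=3), facing North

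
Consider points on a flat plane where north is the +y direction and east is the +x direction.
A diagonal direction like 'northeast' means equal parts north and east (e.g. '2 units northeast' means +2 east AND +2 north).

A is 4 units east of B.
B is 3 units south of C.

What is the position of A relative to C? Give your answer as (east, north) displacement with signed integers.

Answer: A is at (east=4, north=-3) relative to C.

Derivation:
Place C at the origin (east=0, north=0).
  B is 3 units south of C: delta (east=+0, north=-3); B at (east=0, north=-3).
  A is 4 units east of B: delta (east=+4, north=+0); A at (east=4, north=-3).
Therefore A relative to C: (east=4, north=-3).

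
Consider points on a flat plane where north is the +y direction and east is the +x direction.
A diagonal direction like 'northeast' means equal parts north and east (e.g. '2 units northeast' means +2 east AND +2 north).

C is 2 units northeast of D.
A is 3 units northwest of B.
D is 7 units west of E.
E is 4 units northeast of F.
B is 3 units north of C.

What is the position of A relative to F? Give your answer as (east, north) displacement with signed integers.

Answer: A is at (east=-4, north=12) relative to F.

Derivation:
Place F at the origin (east=0, north=0).
  E is 4 units northeast of F: delta (east=+4, north=+4); E at (east=4, north=4).
  D is 7 units west of E: delta (east=-7, north=+0); D at (east=-3, north=4).
  C is 2 units northeast of D: delta (east=+2, north=+2); C at (east=-1, north=6).
  B is 3 units north of C: delta (east=+0, north=+3); B at (east=-1, north=9).
  A is 3 units northwest of B: delta (east=-3, north=+3); A at (east=-4, north=12).
Therefore A relative to F: (east=-4, north=12).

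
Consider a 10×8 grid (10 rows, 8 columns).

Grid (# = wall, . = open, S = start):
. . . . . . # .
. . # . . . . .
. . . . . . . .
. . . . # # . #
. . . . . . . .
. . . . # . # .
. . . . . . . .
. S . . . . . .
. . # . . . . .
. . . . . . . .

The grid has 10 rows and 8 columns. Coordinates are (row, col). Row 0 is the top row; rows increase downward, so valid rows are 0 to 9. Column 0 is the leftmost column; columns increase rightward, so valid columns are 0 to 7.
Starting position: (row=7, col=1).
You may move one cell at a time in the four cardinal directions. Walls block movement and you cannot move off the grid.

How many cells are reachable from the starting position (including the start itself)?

BFS flood-fill from (row=7, col=1):
  Distance 0: (row=7, col=1)
  Distance 1: (row=6, col=1), (row=7, col=0), (row=7, col=2), (row=8, col=1)
  Distance 2: (row=5, col=1), (row=6, col=0), (row=6, col=2), (row=7, col=3), (row=8, col=0), (row=9, col=1)
  Distance 3: (row=4, col=1), (row=5, col=0), (row=5, col=2), (row=6, col=3), (row=7, col=4), (row=8, col=3), (row=9, col=0), (row=9, col=2)
  Distance 4: (row=3, col=1), (row=4, col=0), (row=4, col=2), (row=5, col=3), (row=6, col=4), (row=7, col=5), (row=8, col=4), (row=9, col=3)
  Distance 5: (row=2, col=1), (row=3, col=0), (row=3, col=2), (row=4, col=3), (row=6, col=5), (row=7, col=6), (row=8, col=5), (row=9, col=4)
  Distance 6: (row=1, col=1), (row=2, col=0), (row=2, col=2), (row=3, col=3), (row=4, col=4), (row=5, col=5), (row=6, col=6), (row=7, col=7), (row=8, col=6), (row=9, col=5)
  Distance 7: (row=0, col=1), (row=1, col=0), (row=2, col=3), (row=4, col=5), (row=6, col=7), (row=8, col=7), (row=9, col=6)
  Distance 8: (row=0, col=0), (row=0, col=2), (row=1, col=3), (row=2, col=4), (row=4, col=6), (row=5, col=7), (row=9, col=7)
  Distance 9: (row=0, col=3), (row=1, col=4), (row=2, col=5), (row=3, col=6), (row=4, col=7)
  Distance 10: (row=0, col=4), (row=1, col=5), (row=2, col=6)
  Distance 11: (row=0, col=5), (row=1, col=6), (row=2, col=7)
  Distance 12: (row=1, col=7)
  Distance 13: (row=0, col=7)
Total reachable: 72 (grid has 72 open cells total)

Answer: Reachable cells: 72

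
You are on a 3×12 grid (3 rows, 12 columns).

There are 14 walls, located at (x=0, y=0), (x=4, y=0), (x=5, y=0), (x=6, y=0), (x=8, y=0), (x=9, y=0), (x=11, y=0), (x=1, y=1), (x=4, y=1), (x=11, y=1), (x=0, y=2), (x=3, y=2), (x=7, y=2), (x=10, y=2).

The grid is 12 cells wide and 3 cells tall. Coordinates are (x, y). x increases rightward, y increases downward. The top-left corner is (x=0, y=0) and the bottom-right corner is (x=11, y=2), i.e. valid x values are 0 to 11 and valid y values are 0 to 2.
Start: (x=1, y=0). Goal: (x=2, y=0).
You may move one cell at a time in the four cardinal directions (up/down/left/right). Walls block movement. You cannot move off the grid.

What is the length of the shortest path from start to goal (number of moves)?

BFS from (x=1, y=0) until reaching (x=2, y=0):
  Distance 0: (x=1, y=0)
  Distance 1: (x=2, y=0)  <- goal reached here
One shortest path (1 moves): (x=1, y=0) -> (x=2, y=0)

Answer: Shortest path length: 1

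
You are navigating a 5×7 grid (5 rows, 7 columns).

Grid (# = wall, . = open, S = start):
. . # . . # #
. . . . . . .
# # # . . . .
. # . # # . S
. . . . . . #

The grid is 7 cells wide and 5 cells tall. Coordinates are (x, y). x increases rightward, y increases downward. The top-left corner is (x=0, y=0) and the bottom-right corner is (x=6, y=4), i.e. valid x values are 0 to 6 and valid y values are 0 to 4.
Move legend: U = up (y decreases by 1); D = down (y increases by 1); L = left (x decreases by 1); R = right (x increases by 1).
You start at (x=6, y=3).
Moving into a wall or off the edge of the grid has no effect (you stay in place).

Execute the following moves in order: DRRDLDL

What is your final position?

Start: (x=6, y=3)
  D (down): blocked, stay at (x=6, y=3)
  R (right): blocked, stay at (x=6, y=3)
  R (right): blocked, stay at (x=6, y=3)
  D (down): blocked, stay at (x=6, y=3)
  L (left): (x=6, y=3) -> (x=5, y=3)
  D (down): (x=5, y=3) -> (x=5, y=4)
  L (left): (x=5, y=4) -> (x=4, y=4)
Final: (x=4, y=4)

Answer: Final position: (x=4, y=4)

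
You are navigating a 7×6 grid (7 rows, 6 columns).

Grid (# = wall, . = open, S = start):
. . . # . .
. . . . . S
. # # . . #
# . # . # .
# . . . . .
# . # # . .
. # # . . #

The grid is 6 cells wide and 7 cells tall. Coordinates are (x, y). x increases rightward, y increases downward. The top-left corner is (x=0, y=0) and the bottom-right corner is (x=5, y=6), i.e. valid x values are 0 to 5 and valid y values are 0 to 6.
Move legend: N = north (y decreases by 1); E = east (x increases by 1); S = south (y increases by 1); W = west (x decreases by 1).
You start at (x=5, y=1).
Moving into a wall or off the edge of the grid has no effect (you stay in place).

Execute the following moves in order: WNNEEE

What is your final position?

Start: (x=5, y=1)
  W (west): (x=5, y=1) -> (x=4, y=1)
  N (north): (x=4, y=1) -> (x=4, y=0)
  N (north): blocked, stay at (x=4, y=0)
  E (east): (x=4, y=0) -> (x=5, y=0)
  E (east): blocked, stay at (x=5, y=0)
  E (east): blocked, stay at (x=5, y=0)
Final: (x=5, y=0)

Answer: Final position: (x=5, y=0)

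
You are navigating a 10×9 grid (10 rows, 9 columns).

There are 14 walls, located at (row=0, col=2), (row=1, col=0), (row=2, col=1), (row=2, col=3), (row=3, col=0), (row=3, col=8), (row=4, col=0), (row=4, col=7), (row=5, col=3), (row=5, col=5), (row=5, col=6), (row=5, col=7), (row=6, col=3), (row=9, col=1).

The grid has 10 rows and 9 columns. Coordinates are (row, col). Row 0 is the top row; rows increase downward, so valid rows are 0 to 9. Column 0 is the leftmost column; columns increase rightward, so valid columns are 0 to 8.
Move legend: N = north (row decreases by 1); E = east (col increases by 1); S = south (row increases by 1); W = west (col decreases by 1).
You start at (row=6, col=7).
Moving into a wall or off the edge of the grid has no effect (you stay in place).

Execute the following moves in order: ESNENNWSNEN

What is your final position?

Start: (row=6, col=7)
  E (east): (row=6, col=7) -> (row=6, col=8)
  S (south): (row=6, col=8) -> (row=7, col=8)
  N (north): (row=7, col=8) -> (row=6, col=8)
  E (east): blocked, stay at (row=6, col=8)
  N (north): (row=6, col=8) -> (row=5, col=8)
  N (north): (row=5, col=8) -> (row=4, col=8)
  W (west): blocked, stay at (row=4, col=8)
  S (south): (row=4, col=8) -> (row=5, col=8)
  N (north): (row=5, col=8) -> (row=4, col=8)
  E (east): blocked, stay at (row=4, col=8)
  N (north): blocked, stay at (row=4, col=8)
Final: (row=4, col=8)

Answer: Final position: (row=4, col=8)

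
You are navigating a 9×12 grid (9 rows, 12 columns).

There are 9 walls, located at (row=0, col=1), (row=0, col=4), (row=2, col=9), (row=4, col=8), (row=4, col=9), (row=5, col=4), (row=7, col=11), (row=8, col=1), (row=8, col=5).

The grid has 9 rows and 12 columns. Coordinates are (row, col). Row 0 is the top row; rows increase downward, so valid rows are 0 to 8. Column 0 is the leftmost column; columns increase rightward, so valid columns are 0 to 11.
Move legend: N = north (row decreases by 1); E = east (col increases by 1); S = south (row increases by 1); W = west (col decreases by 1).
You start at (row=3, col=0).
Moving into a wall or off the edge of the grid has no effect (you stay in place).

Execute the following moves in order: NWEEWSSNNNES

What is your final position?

Start: (row=3, col=0)
  N (north): (row=3, col=0) -> (row=2, col=0)
  W (west): blocked, stay at (row=2, col=0)
  E (east): (row=2, col=0) -> (row=2, col=1)
  E (east): (row=2, col=1) -> (row=2, col=2)
  W (west): (row=2, col=2) -> (row=2, col=1)
  S (south): (row=2, col=1) -> (row=3, col=1)
  S (south): (row=3, col=1) -> (row=4, col=1)
  N (north): (row=4, col=1) -> (row=3, col=1)
  N (north): (row=3, col=1) -> (row=2, col=1)
  N (north): (row=2, col=1) -> (row=1, col=1)
  E (east): (row=1, col=1) -> (row=1, col=2)
  S (south): (row=1, col=2) -> (row=2, col=2)
Final: (row=2, col=2)

Answer: Final position: (row=2, col=2)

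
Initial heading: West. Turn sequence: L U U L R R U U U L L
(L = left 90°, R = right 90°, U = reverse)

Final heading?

Answer: Final heading: West

Derivation:
Start: West
  L (left (90° counter-clockwise)) -> South
  U (U-turn (180°)) -> North
  U (U-turn (180°)) -> South
  L (left (90° counter-clockwise)) -> East
  R (right (90° clockwise)) -> South
  R (right (90° clockwise)) -> West
  U (U-turn (180°)) -> East
  U (U-turn (180°)) -> West
  U (U-turn (180°)) -> East
  L (left (90° counter-clockwise)) -> North
  L (left (90° counter-clockwise)) -> West
Final: West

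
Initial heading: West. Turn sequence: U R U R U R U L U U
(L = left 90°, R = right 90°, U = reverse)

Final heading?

Answer: Final heading: East

Derivation:
Start: West
  U (U-turn (180°)) -> East
  R (right (90° clockwise)) -> South
  U (U-turn (180°)) -> North
  R (right (90° clockwise)) -> East
  U (U-turn (180°)) -> West
  R (right (90° clockwise)) -> North
  U (U-turn (180°)) -> South
  L (left (90° counter-clockwise)) -> East
  U (U-turn (180°)) -> West
  U (U-turn (180°)) -> East
Final: East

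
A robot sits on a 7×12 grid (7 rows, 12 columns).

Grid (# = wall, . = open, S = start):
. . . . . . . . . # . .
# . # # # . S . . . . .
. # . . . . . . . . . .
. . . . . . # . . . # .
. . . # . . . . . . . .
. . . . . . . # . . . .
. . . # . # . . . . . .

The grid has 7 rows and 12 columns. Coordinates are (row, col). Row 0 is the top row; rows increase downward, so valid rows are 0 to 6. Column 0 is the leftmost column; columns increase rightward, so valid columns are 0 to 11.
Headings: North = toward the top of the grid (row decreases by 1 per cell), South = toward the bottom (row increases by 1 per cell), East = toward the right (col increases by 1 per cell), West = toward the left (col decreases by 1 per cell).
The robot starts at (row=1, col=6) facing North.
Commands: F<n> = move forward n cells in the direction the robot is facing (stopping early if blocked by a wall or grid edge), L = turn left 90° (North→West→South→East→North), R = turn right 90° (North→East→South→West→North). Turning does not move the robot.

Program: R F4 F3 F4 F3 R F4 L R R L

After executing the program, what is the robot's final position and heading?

Start: (row=1, col=6), facing North
  R: turn right, now facing East
  F4: move forward 4, now at (row=1, col=10)
  F3: move forward 1/3 (blocked), now at (row=1, col=11)
  F4: move forward 0/4 (blocked), now at (row=1, col=11)
  F3: move forward 0/3 (blocked), now at (row=1, col=11)
  R: turn right, now facing South
  F4: move forward 4, now at (row=5, col=11)
  L: turn left, now facing East
  R: turn right, now facing South
  R: turn right, now facing West
  L: turn left, now facing South
Final: (row=5, col=11), facing South

Answer: Final position: (row=5, col=11), facing South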